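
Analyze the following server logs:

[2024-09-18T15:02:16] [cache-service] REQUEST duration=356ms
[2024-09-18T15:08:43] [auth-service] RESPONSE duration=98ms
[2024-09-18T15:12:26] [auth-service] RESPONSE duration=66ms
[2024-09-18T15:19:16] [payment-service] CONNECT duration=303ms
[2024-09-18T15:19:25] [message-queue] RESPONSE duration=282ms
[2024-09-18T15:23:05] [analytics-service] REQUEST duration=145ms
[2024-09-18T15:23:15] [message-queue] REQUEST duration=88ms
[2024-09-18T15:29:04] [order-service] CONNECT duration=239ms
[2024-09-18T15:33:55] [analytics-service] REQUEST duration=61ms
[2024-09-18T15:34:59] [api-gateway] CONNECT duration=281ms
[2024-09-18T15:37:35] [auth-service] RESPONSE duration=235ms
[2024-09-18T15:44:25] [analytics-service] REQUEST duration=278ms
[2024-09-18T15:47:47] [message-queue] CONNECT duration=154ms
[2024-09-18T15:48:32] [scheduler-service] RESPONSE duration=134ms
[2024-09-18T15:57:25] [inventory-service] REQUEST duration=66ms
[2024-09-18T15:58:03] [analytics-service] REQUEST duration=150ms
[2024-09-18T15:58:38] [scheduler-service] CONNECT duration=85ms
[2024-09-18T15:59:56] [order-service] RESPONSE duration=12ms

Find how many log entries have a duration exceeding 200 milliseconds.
7

To count timeouts:

1. Threshold: 200ms
2. Extract duration from each log entry
3. Count entries where duration > 200
4. Timeout count: 7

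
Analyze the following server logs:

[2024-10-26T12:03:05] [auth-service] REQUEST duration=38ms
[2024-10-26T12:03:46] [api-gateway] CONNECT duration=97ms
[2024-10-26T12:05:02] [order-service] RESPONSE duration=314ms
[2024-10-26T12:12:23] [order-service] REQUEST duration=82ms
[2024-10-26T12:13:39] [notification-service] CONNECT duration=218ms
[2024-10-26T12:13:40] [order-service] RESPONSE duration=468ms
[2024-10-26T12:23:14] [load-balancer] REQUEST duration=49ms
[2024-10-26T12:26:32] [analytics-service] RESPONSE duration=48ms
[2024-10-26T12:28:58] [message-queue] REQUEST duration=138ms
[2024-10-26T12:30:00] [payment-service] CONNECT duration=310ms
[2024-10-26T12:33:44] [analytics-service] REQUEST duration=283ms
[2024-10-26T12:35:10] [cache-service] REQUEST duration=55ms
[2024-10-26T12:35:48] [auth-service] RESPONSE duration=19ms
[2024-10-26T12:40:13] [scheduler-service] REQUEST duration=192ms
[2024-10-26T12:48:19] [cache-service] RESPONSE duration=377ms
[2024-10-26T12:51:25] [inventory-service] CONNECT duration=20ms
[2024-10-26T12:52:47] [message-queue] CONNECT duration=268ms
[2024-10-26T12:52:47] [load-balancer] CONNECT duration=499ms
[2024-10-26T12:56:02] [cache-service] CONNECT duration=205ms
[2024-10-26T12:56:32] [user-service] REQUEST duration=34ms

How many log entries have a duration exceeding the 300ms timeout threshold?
5

To count timeouts:

1. Threshold: 300ms
2. Extract duration from each log entry
3. Count entries where duration > 300
4. Timeout count: 5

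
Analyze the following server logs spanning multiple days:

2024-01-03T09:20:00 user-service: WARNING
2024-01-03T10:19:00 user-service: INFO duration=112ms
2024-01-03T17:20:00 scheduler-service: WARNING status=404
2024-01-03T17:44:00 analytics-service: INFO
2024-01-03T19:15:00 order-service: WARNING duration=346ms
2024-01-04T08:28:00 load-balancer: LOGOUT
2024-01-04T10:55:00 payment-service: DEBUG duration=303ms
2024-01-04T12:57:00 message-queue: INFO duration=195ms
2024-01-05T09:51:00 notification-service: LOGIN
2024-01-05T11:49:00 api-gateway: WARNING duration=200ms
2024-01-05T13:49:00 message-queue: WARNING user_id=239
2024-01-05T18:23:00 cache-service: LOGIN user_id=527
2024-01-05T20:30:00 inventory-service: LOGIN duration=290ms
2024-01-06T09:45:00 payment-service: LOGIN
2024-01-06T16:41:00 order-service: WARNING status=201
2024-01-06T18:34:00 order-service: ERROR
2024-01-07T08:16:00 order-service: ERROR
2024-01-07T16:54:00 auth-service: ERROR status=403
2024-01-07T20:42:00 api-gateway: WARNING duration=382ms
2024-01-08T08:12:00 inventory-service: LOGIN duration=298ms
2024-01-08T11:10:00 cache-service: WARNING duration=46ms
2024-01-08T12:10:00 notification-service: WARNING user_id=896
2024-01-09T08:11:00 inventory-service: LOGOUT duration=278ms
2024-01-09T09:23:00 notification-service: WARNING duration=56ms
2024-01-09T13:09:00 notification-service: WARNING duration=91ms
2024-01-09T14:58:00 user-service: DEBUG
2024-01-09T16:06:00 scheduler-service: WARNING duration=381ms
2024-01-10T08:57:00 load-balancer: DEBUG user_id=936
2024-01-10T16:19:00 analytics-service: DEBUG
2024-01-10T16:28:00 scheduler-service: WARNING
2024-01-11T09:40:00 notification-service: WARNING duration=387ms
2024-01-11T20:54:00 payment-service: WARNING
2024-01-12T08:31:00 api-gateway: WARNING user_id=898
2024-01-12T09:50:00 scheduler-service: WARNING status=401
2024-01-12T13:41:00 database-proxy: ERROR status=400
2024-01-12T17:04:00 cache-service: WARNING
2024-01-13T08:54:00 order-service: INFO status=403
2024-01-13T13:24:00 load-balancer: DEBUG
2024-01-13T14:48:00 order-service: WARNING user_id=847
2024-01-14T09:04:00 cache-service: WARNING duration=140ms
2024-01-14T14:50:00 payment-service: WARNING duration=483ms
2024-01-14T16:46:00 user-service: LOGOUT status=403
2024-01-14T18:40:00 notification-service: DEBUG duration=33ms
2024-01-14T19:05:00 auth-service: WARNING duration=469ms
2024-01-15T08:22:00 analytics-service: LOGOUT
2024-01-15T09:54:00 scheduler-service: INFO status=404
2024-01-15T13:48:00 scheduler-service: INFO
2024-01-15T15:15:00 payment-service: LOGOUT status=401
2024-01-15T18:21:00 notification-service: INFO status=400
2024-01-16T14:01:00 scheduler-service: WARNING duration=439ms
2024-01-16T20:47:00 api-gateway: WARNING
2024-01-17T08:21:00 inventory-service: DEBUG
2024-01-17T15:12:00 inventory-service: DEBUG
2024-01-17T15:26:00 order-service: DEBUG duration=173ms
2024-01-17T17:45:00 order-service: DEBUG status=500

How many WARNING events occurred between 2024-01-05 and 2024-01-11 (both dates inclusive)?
12

To filter by date range:

1. Date range: 2024-01-05 through 2024-01-11, both dates inclusive
2. Filter for WARNING events whose date falls in this range
3. Count matching events: 12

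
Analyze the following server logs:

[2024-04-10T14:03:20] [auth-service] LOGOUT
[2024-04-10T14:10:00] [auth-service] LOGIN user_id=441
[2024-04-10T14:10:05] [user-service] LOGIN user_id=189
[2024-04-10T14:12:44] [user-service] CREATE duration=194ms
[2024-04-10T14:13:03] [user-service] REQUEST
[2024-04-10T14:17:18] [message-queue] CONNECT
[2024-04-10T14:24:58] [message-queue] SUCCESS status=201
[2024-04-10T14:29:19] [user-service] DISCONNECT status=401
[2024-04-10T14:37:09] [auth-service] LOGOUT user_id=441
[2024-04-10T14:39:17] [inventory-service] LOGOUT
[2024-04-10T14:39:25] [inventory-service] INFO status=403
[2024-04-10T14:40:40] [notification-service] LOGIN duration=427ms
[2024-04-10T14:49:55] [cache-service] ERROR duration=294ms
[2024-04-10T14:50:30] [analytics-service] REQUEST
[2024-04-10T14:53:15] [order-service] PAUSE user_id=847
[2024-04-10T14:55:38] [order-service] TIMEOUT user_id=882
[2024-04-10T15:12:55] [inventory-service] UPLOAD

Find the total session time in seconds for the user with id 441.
1629

To calculate session duration:

1. Find LOGIN event for user_id=441: 2024-04-10T14:10:00
2. Find LOGOUT event for user_id=441: 2024-04-10T14:37:09
3. Session duration: 2024-04-10T14:37:09 - 2024-04-10T14:10:00 = 1629 seconds (27 minutes)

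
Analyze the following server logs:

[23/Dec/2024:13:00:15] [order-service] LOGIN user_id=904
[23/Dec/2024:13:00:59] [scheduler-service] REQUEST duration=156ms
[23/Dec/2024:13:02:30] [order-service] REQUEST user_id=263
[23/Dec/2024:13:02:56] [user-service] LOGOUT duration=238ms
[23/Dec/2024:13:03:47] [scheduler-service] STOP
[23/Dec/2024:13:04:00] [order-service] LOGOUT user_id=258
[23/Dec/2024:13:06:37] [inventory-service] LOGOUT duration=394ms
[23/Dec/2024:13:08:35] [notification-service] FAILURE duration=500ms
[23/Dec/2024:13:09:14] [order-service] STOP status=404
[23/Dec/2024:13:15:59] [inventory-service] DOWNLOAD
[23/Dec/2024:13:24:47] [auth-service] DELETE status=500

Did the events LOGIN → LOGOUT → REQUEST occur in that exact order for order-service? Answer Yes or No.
No

To verify sequence order:

1. Find all events in sequence LOGIN → LOGOUT → REQUEST for order-service
2. Extract their timestamps
3. Check if timestamps are in ascending order
4. Result: No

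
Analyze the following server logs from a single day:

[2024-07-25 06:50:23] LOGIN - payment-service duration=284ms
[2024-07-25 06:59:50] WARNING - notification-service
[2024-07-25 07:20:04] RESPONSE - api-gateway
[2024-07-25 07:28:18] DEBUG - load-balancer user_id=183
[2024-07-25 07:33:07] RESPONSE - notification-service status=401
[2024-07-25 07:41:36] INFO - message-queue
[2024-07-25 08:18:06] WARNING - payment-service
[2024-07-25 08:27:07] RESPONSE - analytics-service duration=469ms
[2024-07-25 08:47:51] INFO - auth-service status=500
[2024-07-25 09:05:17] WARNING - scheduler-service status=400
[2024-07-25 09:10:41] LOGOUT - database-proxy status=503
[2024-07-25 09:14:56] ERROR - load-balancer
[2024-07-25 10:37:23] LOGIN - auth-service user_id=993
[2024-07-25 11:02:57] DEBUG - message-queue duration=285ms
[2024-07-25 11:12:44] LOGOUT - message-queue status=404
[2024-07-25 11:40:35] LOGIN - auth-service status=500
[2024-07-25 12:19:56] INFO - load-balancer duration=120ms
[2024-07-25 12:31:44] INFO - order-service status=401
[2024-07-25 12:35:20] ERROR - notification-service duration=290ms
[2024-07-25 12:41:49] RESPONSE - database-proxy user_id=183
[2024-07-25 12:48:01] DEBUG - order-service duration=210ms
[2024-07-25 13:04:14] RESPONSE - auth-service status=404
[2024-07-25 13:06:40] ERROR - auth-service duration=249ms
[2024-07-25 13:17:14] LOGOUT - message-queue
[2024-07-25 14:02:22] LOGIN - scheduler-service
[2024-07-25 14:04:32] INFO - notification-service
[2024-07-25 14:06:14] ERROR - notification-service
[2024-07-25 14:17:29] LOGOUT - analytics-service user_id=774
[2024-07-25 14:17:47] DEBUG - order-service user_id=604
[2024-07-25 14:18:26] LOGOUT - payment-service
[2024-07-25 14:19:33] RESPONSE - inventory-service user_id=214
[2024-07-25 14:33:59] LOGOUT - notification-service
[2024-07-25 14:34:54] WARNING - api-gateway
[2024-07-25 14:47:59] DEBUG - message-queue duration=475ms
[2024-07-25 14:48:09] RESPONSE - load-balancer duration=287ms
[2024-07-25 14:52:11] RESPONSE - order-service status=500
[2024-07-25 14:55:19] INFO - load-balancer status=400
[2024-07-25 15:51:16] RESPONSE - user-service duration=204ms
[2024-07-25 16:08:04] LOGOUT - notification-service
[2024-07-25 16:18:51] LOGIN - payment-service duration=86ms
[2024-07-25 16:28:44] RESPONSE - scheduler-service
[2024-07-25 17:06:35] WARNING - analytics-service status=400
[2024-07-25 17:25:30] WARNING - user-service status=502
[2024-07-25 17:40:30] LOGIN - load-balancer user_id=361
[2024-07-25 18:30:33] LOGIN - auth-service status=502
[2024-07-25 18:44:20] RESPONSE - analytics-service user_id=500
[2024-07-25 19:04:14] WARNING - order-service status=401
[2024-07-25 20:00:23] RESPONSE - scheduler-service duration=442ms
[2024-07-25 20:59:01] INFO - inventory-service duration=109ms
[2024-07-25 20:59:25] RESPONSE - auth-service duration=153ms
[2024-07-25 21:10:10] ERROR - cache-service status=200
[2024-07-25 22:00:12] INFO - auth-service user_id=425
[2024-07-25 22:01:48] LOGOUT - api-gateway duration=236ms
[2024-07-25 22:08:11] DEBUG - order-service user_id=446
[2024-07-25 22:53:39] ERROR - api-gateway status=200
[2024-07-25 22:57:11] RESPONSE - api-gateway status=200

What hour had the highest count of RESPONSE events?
14

To find the peak hour:

1. Group all RESPONSE events by hour
2. Count events in each hour
3. Find hour with maximum count
4. Peak hour: 14 (with 3 events)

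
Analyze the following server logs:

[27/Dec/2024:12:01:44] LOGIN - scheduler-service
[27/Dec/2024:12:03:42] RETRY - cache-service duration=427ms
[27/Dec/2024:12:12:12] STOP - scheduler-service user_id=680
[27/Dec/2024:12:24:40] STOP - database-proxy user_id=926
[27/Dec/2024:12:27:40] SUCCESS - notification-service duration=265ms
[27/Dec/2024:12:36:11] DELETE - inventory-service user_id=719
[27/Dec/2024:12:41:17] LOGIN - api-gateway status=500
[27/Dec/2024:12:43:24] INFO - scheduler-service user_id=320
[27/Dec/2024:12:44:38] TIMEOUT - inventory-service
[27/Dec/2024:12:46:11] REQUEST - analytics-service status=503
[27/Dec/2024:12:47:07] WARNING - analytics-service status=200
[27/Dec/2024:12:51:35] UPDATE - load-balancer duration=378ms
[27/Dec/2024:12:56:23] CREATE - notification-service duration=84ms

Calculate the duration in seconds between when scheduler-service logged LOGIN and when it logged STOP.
628

To find the time between events:

1. Locate the first LOGIN event for scheduler-service: 27/Dec/2024:12:01:44
2. Locate the first STOP event for scheduler-service: 27/Dec/2024:12:12:12
3. Calculate the difference: 27/Dec/2024:12:12:12 - 27/Dec/2024:12:01:44 = 628 seconds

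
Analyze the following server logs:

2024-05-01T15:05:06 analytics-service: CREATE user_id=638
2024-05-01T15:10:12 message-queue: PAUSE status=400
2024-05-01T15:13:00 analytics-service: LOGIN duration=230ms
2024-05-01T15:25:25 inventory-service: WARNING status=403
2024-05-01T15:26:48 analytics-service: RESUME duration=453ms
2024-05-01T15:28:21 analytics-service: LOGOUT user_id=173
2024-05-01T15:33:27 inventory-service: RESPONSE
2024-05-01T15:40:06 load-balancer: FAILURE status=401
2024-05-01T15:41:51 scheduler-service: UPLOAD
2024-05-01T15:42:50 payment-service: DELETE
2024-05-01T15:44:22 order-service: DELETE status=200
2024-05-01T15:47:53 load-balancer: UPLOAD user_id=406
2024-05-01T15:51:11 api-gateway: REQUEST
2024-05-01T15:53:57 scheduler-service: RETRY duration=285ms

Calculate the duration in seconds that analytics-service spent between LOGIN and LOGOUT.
921

To calculate state duration:

1. Find LOGIN event for analytics-service: 2024-05-01T15:13:00
2. Find LOGOUT event for analytics-service: 2024-05-01T15:28:21
3. Calculate duration: 2024-05-01T15:28:21 - 2024-05-01T15:13:00 = 921 seconds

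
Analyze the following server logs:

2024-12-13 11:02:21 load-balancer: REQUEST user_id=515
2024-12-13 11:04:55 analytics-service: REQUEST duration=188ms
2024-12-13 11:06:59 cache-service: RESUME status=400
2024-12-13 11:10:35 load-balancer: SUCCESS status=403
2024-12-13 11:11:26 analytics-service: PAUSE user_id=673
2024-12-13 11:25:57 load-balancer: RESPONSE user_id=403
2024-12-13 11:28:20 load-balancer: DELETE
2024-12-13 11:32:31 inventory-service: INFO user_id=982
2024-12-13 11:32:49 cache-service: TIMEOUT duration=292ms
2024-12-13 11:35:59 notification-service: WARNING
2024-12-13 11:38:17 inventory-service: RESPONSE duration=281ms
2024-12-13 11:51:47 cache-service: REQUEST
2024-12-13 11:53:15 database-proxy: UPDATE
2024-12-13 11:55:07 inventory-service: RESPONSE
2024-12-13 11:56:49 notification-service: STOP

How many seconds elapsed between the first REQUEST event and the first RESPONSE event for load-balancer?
1416

To find the time between events:

1. Locate the first REQUEST event for load-balancer: 2024-12-13 11:02:21
2. Locate the first RESPONSE event for load-balancer: 2024-12-13 11:25:57
3. Calculate the difference: 2024-12-13 11:25:57 - 2024-12-13 11:02:21 = 1416 seconds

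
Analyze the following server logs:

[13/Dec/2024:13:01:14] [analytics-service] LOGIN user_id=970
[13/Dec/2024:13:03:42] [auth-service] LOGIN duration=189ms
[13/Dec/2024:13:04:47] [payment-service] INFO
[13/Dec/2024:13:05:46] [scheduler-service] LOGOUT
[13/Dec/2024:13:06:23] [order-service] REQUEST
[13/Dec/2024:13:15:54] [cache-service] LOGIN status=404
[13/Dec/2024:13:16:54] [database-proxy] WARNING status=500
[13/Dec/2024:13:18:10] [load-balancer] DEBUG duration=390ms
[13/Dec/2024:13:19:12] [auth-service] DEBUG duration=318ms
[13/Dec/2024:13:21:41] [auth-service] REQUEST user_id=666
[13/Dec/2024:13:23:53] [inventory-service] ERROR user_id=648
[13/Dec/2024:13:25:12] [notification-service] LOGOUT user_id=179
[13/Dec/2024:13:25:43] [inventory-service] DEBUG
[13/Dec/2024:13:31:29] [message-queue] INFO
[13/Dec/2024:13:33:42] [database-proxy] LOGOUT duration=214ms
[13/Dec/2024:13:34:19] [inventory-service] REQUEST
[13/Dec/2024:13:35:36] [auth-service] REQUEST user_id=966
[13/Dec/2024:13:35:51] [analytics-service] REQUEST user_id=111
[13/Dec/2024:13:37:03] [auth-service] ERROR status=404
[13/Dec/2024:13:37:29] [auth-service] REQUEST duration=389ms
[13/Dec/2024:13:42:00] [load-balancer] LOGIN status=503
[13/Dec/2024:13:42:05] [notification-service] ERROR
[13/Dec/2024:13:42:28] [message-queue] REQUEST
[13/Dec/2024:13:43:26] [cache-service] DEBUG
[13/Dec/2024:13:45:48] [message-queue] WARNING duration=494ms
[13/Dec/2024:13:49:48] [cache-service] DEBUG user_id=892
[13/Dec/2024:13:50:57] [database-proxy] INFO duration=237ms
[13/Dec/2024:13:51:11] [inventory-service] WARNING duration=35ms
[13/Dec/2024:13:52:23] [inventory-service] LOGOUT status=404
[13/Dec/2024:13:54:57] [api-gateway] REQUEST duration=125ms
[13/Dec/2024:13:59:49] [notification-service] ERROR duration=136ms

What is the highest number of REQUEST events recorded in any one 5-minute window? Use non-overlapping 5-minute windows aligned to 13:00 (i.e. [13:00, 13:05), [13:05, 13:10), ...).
3

To find the burst window:

1. Divide the log period into non-overlapping 5-minute windows starting at 13:00
2. Count REQUEST events in each window
3. Find the window with maximum count
4. Maximum events in a window: 3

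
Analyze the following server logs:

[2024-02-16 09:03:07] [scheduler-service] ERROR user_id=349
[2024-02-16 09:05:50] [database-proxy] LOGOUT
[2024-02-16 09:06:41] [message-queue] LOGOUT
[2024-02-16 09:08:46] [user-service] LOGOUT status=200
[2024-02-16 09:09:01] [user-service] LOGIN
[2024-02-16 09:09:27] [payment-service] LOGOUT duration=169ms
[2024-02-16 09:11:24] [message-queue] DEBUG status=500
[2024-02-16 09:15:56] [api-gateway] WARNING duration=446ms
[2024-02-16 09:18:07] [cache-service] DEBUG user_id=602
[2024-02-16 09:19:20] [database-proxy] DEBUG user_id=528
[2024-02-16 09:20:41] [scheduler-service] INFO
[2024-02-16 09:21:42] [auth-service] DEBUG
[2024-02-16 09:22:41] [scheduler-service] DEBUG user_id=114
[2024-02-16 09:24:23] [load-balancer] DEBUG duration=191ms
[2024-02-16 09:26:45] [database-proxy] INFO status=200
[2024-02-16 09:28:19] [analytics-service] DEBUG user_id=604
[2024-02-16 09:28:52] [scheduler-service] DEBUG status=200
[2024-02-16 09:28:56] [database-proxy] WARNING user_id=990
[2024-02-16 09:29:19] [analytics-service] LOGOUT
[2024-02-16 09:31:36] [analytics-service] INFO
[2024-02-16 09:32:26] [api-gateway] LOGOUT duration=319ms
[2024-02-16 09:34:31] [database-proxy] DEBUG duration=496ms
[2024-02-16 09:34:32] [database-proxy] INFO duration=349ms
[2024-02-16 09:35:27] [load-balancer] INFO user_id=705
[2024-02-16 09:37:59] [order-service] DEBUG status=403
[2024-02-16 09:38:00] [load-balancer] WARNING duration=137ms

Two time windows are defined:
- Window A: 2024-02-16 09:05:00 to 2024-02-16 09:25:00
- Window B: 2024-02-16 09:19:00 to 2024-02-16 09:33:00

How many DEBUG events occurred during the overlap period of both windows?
4

To find overlap events:

1. Window A: 2024-02-16 09:05:00 to 2024-02-16 09:25:00
2. Window B: 2024-02-16 09:19:00 to 2024-02-16 09:33:00
3. Overlap period: 2024-02-16 09:19:00 to 2024-02-16 09:25:00
4. Count DEBUG events in overlap: 4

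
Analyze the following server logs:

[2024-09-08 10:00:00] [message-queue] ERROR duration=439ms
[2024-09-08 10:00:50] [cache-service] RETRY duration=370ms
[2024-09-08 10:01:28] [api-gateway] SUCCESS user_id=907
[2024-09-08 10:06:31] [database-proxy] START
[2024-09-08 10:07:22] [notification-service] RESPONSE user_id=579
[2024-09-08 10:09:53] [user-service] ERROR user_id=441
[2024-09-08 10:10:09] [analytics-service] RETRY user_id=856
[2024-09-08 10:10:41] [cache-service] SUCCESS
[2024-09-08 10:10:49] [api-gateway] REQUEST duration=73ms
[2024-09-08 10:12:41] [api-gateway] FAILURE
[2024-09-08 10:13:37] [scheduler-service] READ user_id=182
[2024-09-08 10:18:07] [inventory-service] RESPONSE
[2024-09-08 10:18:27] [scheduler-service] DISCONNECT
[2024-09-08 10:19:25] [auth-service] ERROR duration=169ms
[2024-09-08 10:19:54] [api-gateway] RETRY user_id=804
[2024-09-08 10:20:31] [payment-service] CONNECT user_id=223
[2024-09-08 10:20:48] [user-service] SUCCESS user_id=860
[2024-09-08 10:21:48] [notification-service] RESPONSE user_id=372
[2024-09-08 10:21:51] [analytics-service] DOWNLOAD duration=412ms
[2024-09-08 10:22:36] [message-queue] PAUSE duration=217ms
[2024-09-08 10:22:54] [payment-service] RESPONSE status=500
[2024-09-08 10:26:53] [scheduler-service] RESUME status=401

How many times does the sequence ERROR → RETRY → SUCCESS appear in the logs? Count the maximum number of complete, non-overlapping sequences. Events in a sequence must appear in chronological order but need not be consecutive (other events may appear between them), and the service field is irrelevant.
3

To count sequences:

1. Look for pattern: ERROR → RETRY → SUCCESS
2. Greedily scan the log in chronological order, matching each sequence element in turn (ignoring service)
3. Each time the full pattern completes, increment the count and restart matching from the next event
4. Complete non-overlapping sequences found: 3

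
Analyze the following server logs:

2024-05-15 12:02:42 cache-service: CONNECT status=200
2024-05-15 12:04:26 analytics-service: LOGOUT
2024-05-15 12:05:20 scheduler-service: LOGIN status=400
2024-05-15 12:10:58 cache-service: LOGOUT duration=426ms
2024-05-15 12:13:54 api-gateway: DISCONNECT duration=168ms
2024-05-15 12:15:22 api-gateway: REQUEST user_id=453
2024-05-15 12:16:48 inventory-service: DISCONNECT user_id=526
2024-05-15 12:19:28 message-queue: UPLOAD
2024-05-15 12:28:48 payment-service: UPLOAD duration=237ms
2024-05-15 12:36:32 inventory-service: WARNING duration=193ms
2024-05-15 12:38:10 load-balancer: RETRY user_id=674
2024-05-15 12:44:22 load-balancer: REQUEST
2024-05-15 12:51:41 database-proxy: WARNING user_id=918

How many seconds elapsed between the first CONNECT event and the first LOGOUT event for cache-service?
496

To find the time between events:

1. Locate the first CONNECT event for cache-service: 2024-05-15 12:02:42
2. Locate the first LOGOUT event for cache-service: 2024-05-15 12:10:58
3. Calculate the difference: 2024-05-15 12:10:58 - 2024-05-15 12:02:42 = 496 seconds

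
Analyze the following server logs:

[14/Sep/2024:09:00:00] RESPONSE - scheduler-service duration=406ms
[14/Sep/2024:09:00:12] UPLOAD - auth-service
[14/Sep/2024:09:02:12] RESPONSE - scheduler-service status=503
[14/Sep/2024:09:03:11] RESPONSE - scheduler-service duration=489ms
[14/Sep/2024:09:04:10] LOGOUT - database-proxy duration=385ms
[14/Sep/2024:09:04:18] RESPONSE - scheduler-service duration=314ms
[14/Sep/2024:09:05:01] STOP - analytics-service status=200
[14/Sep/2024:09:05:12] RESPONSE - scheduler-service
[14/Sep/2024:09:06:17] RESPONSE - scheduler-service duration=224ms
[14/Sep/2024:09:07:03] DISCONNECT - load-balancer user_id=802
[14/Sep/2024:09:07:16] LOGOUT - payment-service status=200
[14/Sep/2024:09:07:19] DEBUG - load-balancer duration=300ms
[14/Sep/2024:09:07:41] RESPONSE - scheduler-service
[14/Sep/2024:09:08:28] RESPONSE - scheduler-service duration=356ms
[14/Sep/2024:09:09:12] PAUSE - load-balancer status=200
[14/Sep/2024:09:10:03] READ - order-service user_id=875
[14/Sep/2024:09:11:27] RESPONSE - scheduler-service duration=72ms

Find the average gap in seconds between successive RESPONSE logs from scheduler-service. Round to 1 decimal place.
85.9

To calculate average interval:

1. Find all RESPONSE events for scheduler-service in order
2. Calculate time gaps between consecutive events
3. Compute mean of gaps: 687 / 8 = 85.9 seconds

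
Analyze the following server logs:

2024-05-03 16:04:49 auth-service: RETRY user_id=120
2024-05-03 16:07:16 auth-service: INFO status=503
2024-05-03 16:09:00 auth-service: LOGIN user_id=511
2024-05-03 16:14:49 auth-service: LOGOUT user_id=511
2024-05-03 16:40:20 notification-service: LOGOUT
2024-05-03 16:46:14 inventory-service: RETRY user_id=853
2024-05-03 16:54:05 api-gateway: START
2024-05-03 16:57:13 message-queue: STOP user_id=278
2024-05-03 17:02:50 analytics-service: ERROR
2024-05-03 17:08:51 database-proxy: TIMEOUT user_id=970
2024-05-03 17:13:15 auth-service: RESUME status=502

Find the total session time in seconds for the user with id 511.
349

To calculate session duration:

1. Find LOGIN event for user_id=511: 2024-05-03 16:09:00
2. Find LOGOUT event for user_id=511: 2024-05-03 16:14:49
3. Session duration: 2024-05-03 16:14:49 - 2024-05-03 16:09:00 = 349 seconds (5 minutes)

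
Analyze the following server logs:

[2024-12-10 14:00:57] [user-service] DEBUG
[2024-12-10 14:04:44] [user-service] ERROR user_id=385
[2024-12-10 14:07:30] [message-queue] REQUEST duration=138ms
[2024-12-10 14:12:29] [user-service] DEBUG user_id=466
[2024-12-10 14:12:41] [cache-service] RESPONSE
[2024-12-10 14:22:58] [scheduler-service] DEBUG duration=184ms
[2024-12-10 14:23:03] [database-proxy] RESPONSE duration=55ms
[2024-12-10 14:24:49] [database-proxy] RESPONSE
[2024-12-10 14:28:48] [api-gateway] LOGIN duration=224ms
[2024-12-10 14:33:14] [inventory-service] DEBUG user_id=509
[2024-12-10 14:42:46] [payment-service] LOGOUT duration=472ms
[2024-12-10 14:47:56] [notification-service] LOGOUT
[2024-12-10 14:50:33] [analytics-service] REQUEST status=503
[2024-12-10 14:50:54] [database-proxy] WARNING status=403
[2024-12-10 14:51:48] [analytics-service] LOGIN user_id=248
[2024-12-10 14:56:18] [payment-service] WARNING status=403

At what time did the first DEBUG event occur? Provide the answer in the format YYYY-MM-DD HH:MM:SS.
2024-12-10 14:00:57

To find the first event:

1. Filter for all DEBUG events
2. Sort by timestamp
3. Select the first one
4. Timestamp: 2024-12-10 14:00:57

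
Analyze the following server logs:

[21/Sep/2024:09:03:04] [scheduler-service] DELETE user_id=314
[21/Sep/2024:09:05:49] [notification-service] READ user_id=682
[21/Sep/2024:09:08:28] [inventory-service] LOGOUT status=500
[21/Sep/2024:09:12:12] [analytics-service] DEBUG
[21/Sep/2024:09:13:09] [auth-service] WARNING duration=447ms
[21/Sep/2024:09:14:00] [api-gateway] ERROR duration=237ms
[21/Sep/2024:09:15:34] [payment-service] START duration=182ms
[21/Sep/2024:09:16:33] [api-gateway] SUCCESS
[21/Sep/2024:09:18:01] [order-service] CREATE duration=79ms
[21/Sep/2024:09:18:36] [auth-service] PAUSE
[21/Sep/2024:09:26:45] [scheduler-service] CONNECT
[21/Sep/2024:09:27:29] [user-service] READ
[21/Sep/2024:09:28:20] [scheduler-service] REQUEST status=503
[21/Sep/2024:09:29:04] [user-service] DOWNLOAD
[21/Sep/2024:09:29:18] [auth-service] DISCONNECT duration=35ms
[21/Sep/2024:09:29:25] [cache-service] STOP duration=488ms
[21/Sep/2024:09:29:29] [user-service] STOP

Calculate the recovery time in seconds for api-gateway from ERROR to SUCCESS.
153

To calculate recovery time:

1. Find ERROR event for api-gateway: 21/Sep/2024:09:14:00
2. Find next SUCCESS event for api-gateway: 21/Sep/2024:09:16:33
3. Recovery time: 21/Sep/2024:09:16:33 - 21/Sep/2024:09:14:00 = 153 seconds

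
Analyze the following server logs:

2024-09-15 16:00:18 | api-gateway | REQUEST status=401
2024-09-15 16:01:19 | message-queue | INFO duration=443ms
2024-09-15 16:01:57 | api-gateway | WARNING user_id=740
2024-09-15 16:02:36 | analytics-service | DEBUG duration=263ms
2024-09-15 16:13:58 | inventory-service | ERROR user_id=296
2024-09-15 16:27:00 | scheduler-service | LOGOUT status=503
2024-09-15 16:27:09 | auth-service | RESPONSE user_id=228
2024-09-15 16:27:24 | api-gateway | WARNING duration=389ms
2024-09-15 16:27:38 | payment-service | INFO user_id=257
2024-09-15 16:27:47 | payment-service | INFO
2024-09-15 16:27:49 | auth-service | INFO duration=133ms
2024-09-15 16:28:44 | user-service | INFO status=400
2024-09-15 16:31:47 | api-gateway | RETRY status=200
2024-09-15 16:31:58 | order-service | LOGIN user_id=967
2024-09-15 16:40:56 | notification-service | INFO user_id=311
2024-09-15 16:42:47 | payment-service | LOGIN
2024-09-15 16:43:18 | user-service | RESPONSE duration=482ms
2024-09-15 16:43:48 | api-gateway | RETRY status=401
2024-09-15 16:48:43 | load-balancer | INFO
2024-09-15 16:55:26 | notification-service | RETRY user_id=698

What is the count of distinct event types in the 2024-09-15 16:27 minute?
4

To count unique event types:

1. Filter events in the minute starting at 2024-09-15 16:27
2. Extract event types from matching entries
3. Count unique types: 4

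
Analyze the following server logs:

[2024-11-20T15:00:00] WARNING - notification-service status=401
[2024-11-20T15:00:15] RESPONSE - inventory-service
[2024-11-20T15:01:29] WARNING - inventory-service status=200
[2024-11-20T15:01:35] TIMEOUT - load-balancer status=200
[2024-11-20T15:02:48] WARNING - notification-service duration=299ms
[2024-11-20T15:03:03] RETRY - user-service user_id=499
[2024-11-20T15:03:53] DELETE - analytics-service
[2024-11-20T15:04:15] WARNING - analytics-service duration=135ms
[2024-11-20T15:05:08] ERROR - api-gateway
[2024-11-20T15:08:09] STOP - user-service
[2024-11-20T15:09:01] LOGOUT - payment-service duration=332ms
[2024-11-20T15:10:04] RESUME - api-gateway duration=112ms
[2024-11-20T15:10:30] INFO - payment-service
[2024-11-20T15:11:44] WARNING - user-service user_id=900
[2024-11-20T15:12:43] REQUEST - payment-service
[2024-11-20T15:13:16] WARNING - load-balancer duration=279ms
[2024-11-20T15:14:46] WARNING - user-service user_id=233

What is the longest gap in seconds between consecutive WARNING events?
449

To find the longest gap:

1. Extract all WARNING events in chronological order
2. Calculate time differences between consecutive events
3. Find the maximum difference
4. Longest gap: 449 seconds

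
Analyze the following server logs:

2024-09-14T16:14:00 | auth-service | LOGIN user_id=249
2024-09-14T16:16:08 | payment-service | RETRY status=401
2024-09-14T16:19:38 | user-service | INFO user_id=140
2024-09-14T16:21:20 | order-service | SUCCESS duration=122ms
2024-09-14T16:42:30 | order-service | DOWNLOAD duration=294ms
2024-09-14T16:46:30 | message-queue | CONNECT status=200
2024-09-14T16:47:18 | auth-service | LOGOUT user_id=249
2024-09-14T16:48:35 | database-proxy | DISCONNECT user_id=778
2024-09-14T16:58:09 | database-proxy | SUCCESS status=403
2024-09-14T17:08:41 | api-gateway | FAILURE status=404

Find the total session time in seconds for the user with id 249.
1998

To calculate session duration:

1. Find LOGIN event for user_id=249: 2024-09-14T16:14:00
2. Find LOGOUT event for user_id=249: 2024-09-14T16:47:18
3. Session duration: 2024-09-14T16:47:18 - 2024-09-14T16:14:00 = 1998 seconds (33 minutes)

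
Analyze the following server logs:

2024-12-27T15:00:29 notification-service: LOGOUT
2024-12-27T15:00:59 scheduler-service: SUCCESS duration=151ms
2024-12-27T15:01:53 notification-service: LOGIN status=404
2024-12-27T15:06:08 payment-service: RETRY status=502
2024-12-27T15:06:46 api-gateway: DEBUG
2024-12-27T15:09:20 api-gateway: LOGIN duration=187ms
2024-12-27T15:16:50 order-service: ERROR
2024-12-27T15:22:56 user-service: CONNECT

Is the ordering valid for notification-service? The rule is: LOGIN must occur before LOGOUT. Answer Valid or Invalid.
Invalid

To validate ordering:

1. Required order: LOGIN → LOGOUT
2. Rule: LOGIN must occur before LOGOUT
3. Check actual order of events for notification-service
4. Result: Invalid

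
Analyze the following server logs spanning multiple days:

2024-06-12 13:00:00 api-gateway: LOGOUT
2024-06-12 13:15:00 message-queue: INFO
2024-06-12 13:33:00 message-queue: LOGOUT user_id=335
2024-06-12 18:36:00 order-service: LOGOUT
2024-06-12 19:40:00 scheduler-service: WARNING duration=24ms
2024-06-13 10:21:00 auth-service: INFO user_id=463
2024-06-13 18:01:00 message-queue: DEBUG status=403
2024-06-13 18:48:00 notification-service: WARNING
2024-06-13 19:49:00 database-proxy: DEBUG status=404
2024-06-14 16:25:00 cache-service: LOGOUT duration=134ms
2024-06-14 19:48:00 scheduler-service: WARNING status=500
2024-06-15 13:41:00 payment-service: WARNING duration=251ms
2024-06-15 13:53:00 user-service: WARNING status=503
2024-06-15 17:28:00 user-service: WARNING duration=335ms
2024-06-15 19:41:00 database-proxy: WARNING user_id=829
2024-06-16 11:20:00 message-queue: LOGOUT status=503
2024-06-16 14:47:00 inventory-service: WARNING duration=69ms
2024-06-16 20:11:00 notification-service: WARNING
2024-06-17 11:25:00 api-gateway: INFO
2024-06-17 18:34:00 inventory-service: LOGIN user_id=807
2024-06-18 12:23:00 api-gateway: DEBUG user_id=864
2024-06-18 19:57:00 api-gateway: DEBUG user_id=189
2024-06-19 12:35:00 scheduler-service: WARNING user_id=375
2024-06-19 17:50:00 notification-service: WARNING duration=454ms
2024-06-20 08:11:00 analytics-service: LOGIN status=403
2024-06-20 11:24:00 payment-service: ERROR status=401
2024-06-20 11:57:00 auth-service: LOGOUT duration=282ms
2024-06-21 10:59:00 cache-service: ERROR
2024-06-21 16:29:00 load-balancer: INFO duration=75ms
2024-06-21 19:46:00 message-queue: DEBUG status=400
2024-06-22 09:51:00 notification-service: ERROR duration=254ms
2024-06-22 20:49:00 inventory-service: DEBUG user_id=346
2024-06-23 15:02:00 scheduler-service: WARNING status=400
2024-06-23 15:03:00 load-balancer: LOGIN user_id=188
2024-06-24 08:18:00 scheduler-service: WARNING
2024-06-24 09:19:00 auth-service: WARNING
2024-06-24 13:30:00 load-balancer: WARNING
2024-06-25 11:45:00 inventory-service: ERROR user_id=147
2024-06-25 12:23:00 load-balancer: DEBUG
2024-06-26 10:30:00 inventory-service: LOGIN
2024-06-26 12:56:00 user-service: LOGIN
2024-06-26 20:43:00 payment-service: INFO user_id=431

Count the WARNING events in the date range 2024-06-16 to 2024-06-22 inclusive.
4

To filter by date range:

1. Date range: 2024-06-16 through 2024-06-22, both dates inclusive
2. Filter for WARNING events whose date falls in this range
3. Count matching events: 4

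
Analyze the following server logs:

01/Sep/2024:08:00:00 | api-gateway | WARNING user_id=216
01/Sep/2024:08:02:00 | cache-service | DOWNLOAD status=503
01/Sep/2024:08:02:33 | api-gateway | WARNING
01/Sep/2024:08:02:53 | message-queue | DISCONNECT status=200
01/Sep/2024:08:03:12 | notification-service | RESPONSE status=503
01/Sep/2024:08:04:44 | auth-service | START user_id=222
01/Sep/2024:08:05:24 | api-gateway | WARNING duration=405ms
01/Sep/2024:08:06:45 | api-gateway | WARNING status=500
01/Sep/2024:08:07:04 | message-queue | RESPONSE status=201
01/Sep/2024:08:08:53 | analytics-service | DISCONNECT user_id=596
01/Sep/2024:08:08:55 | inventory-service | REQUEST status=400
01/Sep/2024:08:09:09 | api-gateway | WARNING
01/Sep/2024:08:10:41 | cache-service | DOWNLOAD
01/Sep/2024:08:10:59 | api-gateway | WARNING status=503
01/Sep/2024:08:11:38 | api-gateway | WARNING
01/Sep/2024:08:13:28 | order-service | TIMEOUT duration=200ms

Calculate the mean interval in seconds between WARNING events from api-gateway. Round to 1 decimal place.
116.3

To calculate average interval:

1. Find all WARNING events for api-gateway in order
2. Calculate time gaps between consecutive events
3. Compute mean of gaps: 698 / 6 = 116.3 seconds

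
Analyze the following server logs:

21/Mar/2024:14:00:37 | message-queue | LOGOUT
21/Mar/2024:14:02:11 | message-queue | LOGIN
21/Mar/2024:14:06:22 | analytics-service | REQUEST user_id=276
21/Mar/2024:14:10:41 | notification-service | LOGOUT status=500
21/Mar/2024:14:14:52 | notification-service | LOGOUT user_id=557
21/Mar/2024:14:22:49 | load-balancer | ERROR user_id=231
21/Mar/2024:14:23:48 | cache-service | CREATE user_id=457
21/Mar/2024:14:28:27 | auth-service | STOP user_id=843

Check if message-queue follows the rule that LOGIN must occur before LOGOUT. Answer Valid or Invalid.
Invalid

To validate ordering:

1. Required order: LOGIN → LOGOUT
2. Rule: LOGIN must occur before LOGOUT
3. Check actual order of events for message-queue
4. Result: Invalid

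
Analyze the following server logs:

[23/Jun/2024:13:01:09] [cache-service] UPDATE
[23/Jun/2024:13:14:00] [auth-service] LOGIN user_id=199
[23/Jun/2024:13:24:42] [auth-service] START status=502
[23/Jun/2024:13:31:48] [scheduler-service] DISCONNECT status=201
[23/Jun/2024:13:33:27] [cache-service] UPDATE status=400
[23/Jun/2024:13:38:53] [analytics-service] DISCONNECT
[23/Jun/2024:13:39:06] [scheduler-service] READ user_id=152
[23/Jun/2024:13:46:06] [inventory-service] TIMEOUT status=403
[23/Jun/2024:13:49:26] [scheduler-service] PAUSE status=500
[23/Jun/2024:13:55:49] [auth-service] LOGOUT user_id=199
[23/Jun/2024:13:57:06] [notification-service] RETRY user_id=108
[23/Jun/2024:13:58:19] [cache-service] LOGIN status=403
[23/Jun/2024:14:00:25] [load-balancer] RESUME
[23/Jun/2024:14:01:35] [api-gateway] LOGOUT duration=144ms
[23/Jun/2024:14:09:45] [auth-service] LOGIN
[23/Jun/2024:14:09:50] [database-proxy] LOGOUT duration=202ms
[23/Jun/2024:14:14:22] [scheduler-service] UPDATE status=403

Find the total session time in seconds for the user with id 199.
2509

To calculate session duration:

1. Find LOGIN event for user_id=199: 23/Jun/2024:13:14:00
2. Find LOGOUT event for user_id=199: 23/Jun/2024:13:55:49
3. Session duration: 23/Jun/2024:13:55:49 - 23/Jun/2024:13:14:00 = 2509 seconds (41 minutes)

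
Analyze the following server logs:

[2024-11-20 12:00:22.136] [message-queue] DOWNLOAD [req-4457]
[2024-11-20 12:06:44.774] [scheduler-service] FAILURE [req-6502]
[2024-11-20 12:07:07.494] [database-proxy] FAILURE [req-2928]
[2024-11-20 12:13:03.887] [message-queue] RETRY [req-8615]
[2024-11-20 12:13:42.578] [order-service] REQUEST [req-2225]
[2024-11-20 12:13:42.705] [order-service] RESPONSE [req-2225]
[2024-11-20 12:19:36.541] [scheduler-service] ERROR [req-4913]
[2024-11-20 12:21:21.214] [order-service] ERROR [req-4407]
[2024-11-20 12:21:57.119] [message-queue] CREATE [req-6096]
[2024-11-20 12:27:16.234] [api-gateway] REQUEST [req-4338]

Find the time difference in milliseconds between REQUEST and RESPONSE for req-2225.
127

To calculate latency:

1. Find REQUEST with id req-2225: 2024-11-20 12:13:42.578
2. Find RESPONSE with id req-2225: 2024-11-20 12:13:42.705
3. Latency: 2024-11-20 12:13:42.705 - 2024-11-20 12:13:42.578 = 127ms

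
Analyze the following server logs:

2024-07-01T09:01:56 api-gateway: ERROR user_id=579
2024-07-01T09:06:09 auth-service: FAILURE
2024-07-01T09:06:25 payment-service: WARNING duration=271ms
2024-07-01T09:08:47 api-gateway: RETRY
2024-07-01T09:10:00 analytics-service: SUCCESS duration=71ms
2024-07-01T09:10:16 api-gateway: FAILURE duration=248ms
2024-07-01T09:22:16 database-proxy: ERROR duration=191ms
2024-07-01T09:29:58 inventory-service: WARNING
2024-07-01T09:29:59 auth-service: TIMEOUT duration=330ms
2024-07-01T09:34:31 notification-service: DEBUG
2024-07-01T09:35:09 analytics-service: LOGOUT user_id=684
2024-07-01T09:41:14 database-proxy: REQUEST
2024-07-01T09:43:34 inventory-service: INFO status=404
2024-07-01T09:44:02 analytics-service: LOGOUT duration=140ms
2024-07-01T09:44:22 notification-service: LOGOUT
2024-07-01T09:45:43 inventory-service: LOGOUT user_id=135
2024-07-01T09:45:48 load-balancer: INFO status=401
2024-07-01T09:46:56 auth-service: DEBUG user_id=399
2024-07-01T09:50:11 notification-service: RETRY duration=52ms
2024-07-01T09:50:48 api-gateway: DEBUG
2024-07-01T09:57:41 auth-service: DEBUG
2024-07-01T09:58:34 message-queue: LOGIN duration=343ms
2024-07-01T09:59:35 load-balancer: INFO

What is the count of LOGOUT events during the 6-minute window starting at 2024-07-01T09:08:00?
0

To count events in the time window:

1. Window boundaries: 2024-07-01T09:08:00 to 2024-07-01T09:14:00
2. Filter for LOGOUT events within this window
3. Count matching events: 0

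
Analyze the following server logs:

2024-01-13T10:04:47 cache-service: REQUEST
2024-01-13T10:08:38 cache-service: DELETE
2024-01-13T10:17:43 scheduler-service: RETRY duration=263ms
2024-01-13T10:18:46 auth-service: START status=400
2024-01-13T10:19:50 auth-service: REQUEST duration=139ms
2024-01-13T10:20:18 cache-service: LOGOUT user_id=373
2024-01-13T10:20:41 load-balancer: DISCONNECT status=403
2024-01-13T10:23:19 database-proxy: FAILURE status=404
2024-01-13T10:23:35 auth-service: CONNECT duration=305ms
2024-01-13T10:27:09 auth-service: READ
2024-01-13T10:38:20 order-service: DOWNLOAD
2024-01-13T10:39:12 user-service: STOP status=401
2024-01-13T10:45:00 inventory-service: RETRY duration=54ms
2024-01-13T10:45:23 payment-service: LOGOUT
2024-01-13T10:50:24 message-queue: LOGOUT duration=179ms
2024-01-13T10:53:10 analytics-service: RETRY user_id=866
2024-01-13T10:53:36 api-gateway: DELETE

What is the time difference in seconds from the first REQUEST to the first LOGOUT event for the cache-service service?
931

To find the time between events:

1. Locate the first REQUEST event for cache-service: 2024-01-13T10:04:47
2. Locate the first LOGOUT event for cache-service: 2024-01-13T10:20:18
3. Calculate the difference: 2024-01-13T10:20:18 - 2024-01-13T10:04:47 = 931 seconds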